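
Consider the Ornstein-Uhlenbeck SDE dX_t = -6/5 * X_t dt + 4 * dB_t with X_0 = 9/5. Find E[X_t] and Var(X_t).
E[X_t] = 9*exp(-6*t/5)/5; Var(X_t) = 20/3 - 20*exp(-12*t/5)/3

The OU SDE dX = -theta X dt + sigma dB admits the integrating factor exp(theta t): d(exp(theta t) X_t) = sigma exp(theta t) dB_t. Integrating from 0 to t:
  X_t = x_0 * exp(-theta t) + sigma * int_0^t exp(-theta (t-s)) dB_s.
The Itô integral has mean 0 and (by the Itô isometry) variance sigma^2 * int_0^t exp(-2 theta (t - s)) ds = sigma^2 * (1 - exp(-2 theta t)) / (2 theta).
With theta = 6/5, sigma = 4, x_0 = 9/5:
  E[X_t] = 9/5 * exp(-6/5 t) = 9*exp(-6*t/5)/5
  Var(X_t) = (4)^2 * (1 - exp(-2*6/5 t)) / (2 * 6/5) = 20/3 - 20*exp(-12*t/5)/3.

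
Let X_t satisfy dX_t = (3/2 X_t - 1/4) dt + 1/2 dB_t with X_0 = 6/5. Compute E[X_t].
E[X_t] = 31*exp(3*t/2)/30 + 1/6

Taking expectations and using E[dB_t] = 0, the mean m(t) = E[X_t] satisfies the ODE m'(t) = a m(t) + b with m(0) = x_0. With a = 3/2, b = -1/4, x_0 = 6/5, the solution is
  m(t) = x_0 * exp(a t) + (b/a) * (exp(a t) - 1)
       = (6/5) * exp((3/2) t) + ((-1/4)/(3/2)) * (exp((3/2) t) - 1)
       = 31*exp(3*t/2)/30 + 1/6.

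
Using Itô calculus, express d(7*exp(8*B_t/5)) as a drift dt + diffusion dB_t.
d(7*exp(8*B_t/5)) = (224*exp(8*B_t/5)/25) dt + (56*exp(8*B_t/5)/5) dB_t

Itô's formula for f(B_t) gives d f(B_t) = f'(B_t) dB_t + (1/2) f''(B_t) dt. Compute derivatives of f(x) = 7*exp(8*x/5):
  f'(x)  = 56*exp(8*x/5)/5
  f''(x) = 448*exp(8*x/5)/25
Substitute x = B_t and multiply the f'' term by 1/2:
  drift     = (1/2) * (448*exp(8*x/5)/25) evaluated at B_t = 224*exp(8*B_t/5)/25
  diffusion = (56*exp(8*x/5)/5) evaluated at B_t = 56*exp(8*B_t/5)/5
Therefore d(7*exp(8*B_t/5)) = (224*exp(8*B_t/5)/25) dt + (56*exp(8*B_t/5)/5) dB_t.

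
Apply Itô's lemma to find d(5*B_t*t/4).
d(5*B_t*t/4) = (5*B_t/4) dt + (5*t/4) dB_t

Itô's formula for f(t, x): d f(t, B_t) = (f_t + (1/2) f_xx) dt + f_x dB_t. Compute partials of f(t, x) = 5*t*x/4:
  f_t(t,x)  = 5*x/4
  f_x(t,x)  = 5*t/4
  f_xx(t,x) = 0
Assemble drift = f_t + (1/2) f_xx = 5*x/4 and diffusion = f_x = 5*t/4. Substituting x = B_t:
  d(5*B_t*t/4) = (5*B_t/4) dt + (5*t/4) dB_t.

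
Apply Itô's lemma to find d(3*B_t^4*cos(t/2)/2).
d(3*B_t^4*cos(t/2)/2) = (3*B_t^2*(-B_t^2*sin(t/2) + 12*cos(t/2))/4) dt + (6*B_t^3*cos(t/2)) dB_t

Itô's formula for f(t, x): d f(t, B_t) = (f_t + (1/2) f_xx) dt + f_x dB_t. Compute partials of f(t, x) = 3*x^4*cos(t/2)/2:
  f_t(t,x)  = -3*x^4*sin(t/2)/4
  f_x(t,x)  = 6*x^3*cos(t/2)
  f_xx(t,x) = 18*x^2*cos(t/2)
Assemble drift = f_t + (1/2) f_xx = 3*x^2*(-x^2*sin(t/2) + 12*cos(t/2))/4 and diffusion = f_x = 6*x^3*cos(t/2). Substituting x = B_t:
  d(3*B_t^4*cos(t/2)/2) = (3*B_t^2*(-B_t^2*sin(t/2) + 12*cos(t/2))/4) dt + (6*B_t^3*cos(t/2)) dB_t.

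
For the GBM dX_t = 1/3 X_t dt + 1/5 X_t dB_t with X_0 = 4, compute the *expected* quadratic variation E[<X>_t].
E[<X>_t] = 48*exp(53*t/75)/53 - 48/53

<X>_t = int_0^t ((1/5) * X_s)^2 ds. Taking expectation inside the integral: E[<X>_t] = (1/5)^2 * int_0^t E[X_s^2] ds. For GBM, E[X_s^2] = x_0^2 * exp((2 mu + sigma^2) s). Integrating:
  E[<X>_t] = (1/5)^2 * 4^2 * (exp((2*(1/3) + (1/5)^2) t) - 1) / (2*(1/3) + (1/5)^2)
           = (1/5)^2 * 4^2 * (exp((53/75) t) - 1) / (53/75) = 48*exp(53*t/75)/53 - 48/53.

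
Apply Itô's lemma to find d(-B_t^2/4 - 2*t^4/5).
d(-B_t^2/4 - 2*t^4/5) = (-8*t^3/5 - 1/4) dt + (-B_t/2) dB_t

Itô's formula for f(t, x): d f(t, B_t) = (f_t + (1/2) f_xx) dt + f_x dB_t. Compute partials of f(t, x) = -2*t^4/5 - x^2/4:
  f_t(t,x)  = -8*t^3/5
  f_x(t,x)  = -x/2
  f_xx(t,x) = -1/2
Assemble drift = f_t + (1/2) f_xx = -8*t^3/5 - 1/4 and diffusion = f_x = -x/2. Substituting x = B_t:
  d(-B_t^2/4 - 2*t^4/5) = (-8*t^3/5 - 1/4) dt + (-B_t/2) dB_t.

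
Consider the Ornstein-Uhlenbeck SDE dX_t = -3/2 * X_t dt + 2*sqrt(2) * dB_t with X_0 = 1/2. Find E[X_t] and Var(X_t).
E[X_t] = exp(-3*t/2)/2; Var(X_t) = 8/3 - 8*exp(-3*t)/3

The OU SDE dX = -theta X dt + sigma dB admits the integrating factor exp(theta t): d(exp(theta t) X_t) = sigma exp(theta t) dB_t. Integrating from 0 to t:
  X_t = x_0 * exp(-theta t) + sigma * int_0^t exp(-theta (t-s)) dB_s.
The Itô integral has mean 0 and (by the Itô isometry) variance sigma^2 * int_0^t exp(-2 theta (t - s)) ds = sigma^2 * (1 - exp(-2 theta t)) / (2 theta).
With theta = 3/2, sigma = 2*sqrt(2), x_0 = 1/2:
  E[X_t] = 1/2 * exp(-3/2 t) = exp(-3*t/2)/2
  Var(X_t) = (2*sqrt(2))^2 * (1 - exp(-2*3/2 t)) / (2 * 3/2) = 8/3 - 8*exp(-3*t)/3.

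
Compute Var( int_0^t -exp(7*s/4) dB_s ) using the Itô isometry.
Var = 2*exp(7*t/2)/7 - 2/7

The Itô integral of a deterministic integrand f(s) has mean 0 because each increment f(s) * (B_{s+ds} - B_s) has mean 0. By the Itô isometry:
  Var( int_0^t f(s) dB_s ) = E[ (int_0^t f(s) dB_s)^2 ] = int_0^t f(s)^2 ds.
Here f(s) = -exp(7*s/4), so f(s)^2 = exp(7*s/2). Integrate:
  int_0^t (exp(7*s/2)) ds = 2*exp(7*t/2)/7 - 2/7.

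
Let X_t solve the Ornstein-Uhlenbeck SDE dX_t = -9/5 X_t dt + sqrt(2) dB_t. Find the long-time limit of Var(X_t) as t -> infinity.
lim Var(X_t) = 5/9

The OU SDE dX = -theta X dt + sigma dB admits the integrating factor exp(theta t): d(exp(theta t) X_t) = sigma exp(theta t) dB_t. Integrating from 0 to t gives X_t = x_0 * exp(-theta t) + sigma * int_0^t exp(-theta (t-s)) dB_s for any initial x_0. The Itô integral has variance (by the Itô isometry) sigma^2 * int_0^t exp(-2 theta (t - s)) ds = sigma^2 * (1 - exp(-2 theta t)) / (2 theta), independent of x_0.
With theta = 9/5, sigma = sqrt(2):
  Var(X_t) = (sqrt(2))^2 * (1 - exp(-2*9/5 t)) / (2 * 9/5) = 5/9 - 5*exp(-18*t/5)/9.
As t -> infinity, exp(-2*9/5 t) -> 0, so the stationary variance is sigma^2 / (2 theta) = 5/9.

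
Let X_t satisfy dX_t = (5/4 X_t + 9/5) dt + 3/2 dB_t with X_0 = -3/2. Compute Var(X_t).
Var(X_t) = 9*exp(5*t/2)/10 - 9/10

The variance V(t) = Var(X_t) satisfies V'(t) = 2 a V(t) + c^2 with V(0) = 0 (drift coefficient is linear in X, diffusion is constant). With a = 5/4, c = 3/2, the solution is
  V(t) = (c^2 / (2 a)) * (exp(2 a t) - 1)
       = ((3/2)^2 / (2*(5/4))) * (exp((5/2) t) - 1)
       = 9*exp(5*t/2)/10 - 9/10.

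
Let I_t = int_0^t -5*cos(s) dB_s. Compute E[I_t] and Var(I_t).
E[I_t] = 0; Var(I_t) = 25*t/2 + 25*sin(2*t)/4

The Itô integral of a deterministic integrand f(s) has mean 0 because each increment f(s) * (B_{s+ds} - B_s) has mean 0. By the Itô isometry:
  Var( int_0^t f(s) dB_s ) = E[ (int_0^t f(s) dB_s)^2 ] = int_0^t f(s)^2 ds.
Here f(s) = -5*cos(s), so f(s)^2 = 25*cos(s)^2. Integrate:
  int_0^t (25*cos(s)^2) ds = 25*t/2 + 25*sin(2*t)/4.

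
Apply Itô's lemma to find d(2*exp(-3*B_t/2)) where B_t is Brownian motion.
d(2*exp(-3*B_t/2)) = (9*exp(-3*B_t/2)/4) dt + (-3*exp(-3*B_t/2)) dB_t

Itô's formula for f(B_t) gives d f(B_t) = f'(B_t) dB_t + (1/2) f''(B_t) dt. Compute derivatives of f(x) = 2*exp(-3*x/2):
  f'(x)  = -3*exp(-3*x/2)
  f''(x) = 9*exp(-3*x/2)/2
Substitute x = B_t and multiply the f'' term by 1/2:
  drift     = (1/2) * (9*exp(-3*x/2)/2) evaluated at B_t = 9*exp(-3*B_t/2)/4
  diffusion = (-3*exp(-3*x/2)) evaluated at B_t = -3*exp(-3*B_t/2)
Therefore d(2*exp(-3*B_t/2)) = (9*exp(-3*B_t/2)/4) dt + (-3*exp(-3*B_t/2)) dB_t.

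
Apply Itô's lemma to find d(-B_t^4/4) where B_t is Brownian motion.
d(-B_t^4/4) = (-3*B_t^2/2) dt + (-B_t^3) dB_t

Itô's formula for f(B_t) gives d f(B_t) = f'(B_t) dB_t + (1/2) f''(B_t) dt. Compute derivatives of f(x) = -x^4/4:
  f'(x)  = -x^3
  f''(x) = -3*x^2
Substitute x = B_t and multiply the f'' term by 1/2:
  drift     = (1/2) * (-3*x^2) evaluated at B_t = -3*B_t^2/2
  diffusion = (-x^3) evaluated at B_t = -B_t^3
Therefore d(-B_t^4/4) = (-3*B_t^2/2) dt + (-B_t^3) dB_t.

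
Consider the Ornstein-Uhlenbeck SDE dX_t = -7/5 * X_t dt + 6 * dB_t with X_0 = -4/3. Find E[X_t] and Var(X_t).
E[X_t] = -4*exp(-7*t/5)/3; Var(X_t) = 90/7 - 90*exp(-14*t/5)/7

The OU SDE dX = -theta X dt + sigma dB admits the integrating factor exp(theta t): d(exp(theta t) X_t) = sigma exp(theta t) dB_t. Integrating from 0 to t:
  X_t = x_0 * exp(-theta t) + sigma * int_0^t exp(-theta (t-s)) dB_s.
The Itô integral has mean 0 and (by the Itô isometry) variance sigma^2 * int_0^t exp(-2 theta (t - s)) ds = sigma^2 * (1 - exp(-2 theta t)) / (2 theta).
With theta = 7/5, sigma = 6, x_0 = -4/3:
  E[X_t] = -4/3 * exp(-7/5 t) = -4*exp(-7*t/5)/3
  Var(X_t) = (6)^2 * (1 - exp(-2*7/5 t)) / (2 * 7/5) = 90/7 - 90*exp(-14*t/5)/7.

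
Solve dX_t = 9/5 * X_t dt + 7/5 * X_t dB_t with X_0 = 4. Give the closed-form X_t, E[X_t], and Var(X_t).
X_t = 4 * exp((41/50) t + (7/5) B_t); E[X_t] = 4*exp(9*t/5); Var(X_t) = 16*(exp(49*t/25) - 1)*exp(18*t/5)

For GBM dX = mu X dt + sigma X dB with X_0 = x_0, apply Itô to Y = log X: dY = (mu - sigma^2/2) dt + sigma dB, so Y_t = log(x_0) + (mu - sigma^2/2) t + sigma B_t and hence X_t = x_0 * exp((mu - sigma^2/2) t + sigma B_t).
With mu = 9/5, sigma = 7/5, x_0 = 4, this gives:
  X_t = 4 * exp((41/50) * t + (7/5) * B_t).
Since sigma*B_t ~ Normal(0, sigma^2 t), E[exp(sigma*B_t)] = exp(sigma^2 t / 2); so E[X_t] = x_0 * exp((mu - sigma^2/2) t) * exp(sigma^2 t / 2) = x_0 * exp(mu t) = 4*exp(9*t/5).
Var(X_t) = E[X_t^2] - (E[X_t])^2 = x_0^2 * exp(2 mu t) * (exp(sigma^2 t) - 1) = 16*(exp(49*t/25) - 1)*exp(18*t/5).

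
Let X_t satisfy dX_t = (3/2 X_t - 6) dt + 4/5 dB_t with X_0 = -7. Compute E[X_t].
E[X_t] = 4 - 11*exp(3*t/2)

Taking expectations and using E[dB_t] = 0, the mean m(t) = E[X_t] satisfies the ODE m'(t) = a m(t) + b with m(0) = x_0. With a = 3/2, b = -6, x_0 = -7, the solution is
  m(t) = x_0 * exp(a t) + (b/a) * (exp(a t) - 1)
       = (-7) * exp((3/2) t) + ((-6)/(3/2)) * (exp((3/2) t) - 1)
       = 4 - 11*exp(3*t/2).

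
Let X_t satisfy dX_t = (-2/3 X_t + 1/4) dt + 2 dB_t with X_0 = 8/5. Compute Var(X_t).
Var(X_t) = 3 - 3*exp(-4*t/3)

The variance V(t) = Var(X_t) satisfies V'(t) = 2 a V(t) + c^2 with V(0) = 0 (drift coefficient is linear in X, diffusion is constant). With a = -2/3, c = 2, the solution is
  V(t) = (c^2 / (2 a)) * (exp(2 a t) - 1)
       = (2^2 / (2*(-2/3))) * (exp((-4/3) t) - 1)
       = 3 - 3*exp(-4*t/3).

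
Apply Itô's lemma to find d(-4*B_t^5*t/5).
d(-4*B_t^5*t/5) = (4*B_t^3*(-B_t^2 - 10*t)/5) dt + (-4*B_t^4*t) dB_t

Itô's formula for f(t, x): d f(t, B_t) = (f_t + (1/2) f_xx) dt + f_x dB_t. Compute partials of f(t, x) = -4*t*x^5/5:
  f_t(t,x)  = -4*x^5/5
  f_x(t,x)  = -4*t*x^4
  f_xx(t,x) = -16*t*x^3
Assemble drift = f_t + (1/2) f_xx = 4*x^3*(-10*t - x^2)/5 and diffusion = f_x = -4*t*x^4. Substituting x = B_t:
  d(-4*B_t^5*t/5) = (4*B_t^3*(-B_t^2 - 10*t)/5) dt + (-4*B_t^4*t) dB_t.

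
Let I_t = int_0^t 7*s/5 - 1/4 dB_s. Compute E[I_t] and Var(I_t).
E[I_t] = 0; Var(I_t) = t*(784*t^2 - 420*t + 75)/1200

The Itô integral of a deterministic integrand f(s) has mean 0 because each increment f(s) * (B_{s+ds} - B_s) has mean 0. By the Itô isometry:
  Var( int_0^t f(s) dB_s ) = E[ (int_0^t f(s) dB_s)^2 ] = int_0^t f(s)^2 ds.
Here f(s) = 7*s/5 - 1/4, so f(s)^2 = (28*s - 5)^2/400. Integrate:
  int_0^t ((28*s - 5)^2/400) ds = t*(784*t^2 - 420*t + 75)/1200.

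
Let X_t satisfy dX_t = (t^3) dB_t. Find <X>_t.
<X>_t = t^7/7

For an Itô process dX_t = a(t) dt + b(t) dB_t, the quadratic variation is <X>_t = int_0^t b(s)^2 ds (the drift term does not contribute). Here b(s) = s^3, so
  b(s)^2 = s^6.
Integrating from 0 to t:
  <X>_t = int_0^t (s^6) ds = t^7/7.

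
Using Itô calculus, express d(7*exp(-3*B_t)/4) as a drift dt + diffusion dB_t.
d(7*exp(-3*B_t)/4) = (63*exp(-3*B_t)/8) dt + (-21*exp(-3*B_t)/4) dB_t

Itô's formula for f(B_t) gives d f(B_t) = f'(B_t) dB_t + (1/2) f''(B_t) dt. Compute derivatives of f(x) = 7*exp(-3*x)/4:
  f'(x)  = -21*exp(-3*x)/4
  f''(x) = 63*exp(-3*x)/4
Substitute x = B_t and multiply the f'' term by 1/2:
  drift     = (1/2) * (63*exp(-3*x)/4) evaluated at B_t = 63*exp(-3*B_t)/8
  diffusion = (-21*exp(-3*x)/4) evaluated at B_t = -21*exp(-3*B_t)/4
Therefore d(7*exp(-3*B_t)/4) = (63*exp(-3*B_t)/8) dt + (-21*exp(-3*B_t)/4) dB_t.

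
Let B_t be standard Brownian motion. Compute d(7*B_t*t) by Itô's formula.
d(7*B_t*t) = (7*B_t) dt + (7*t) dB_t

Itô's formula for f(t, x): d f(t, B_t) = (f_t + (1/2) f_xx) dt + f_x dB_t. Compute partials of f(t, x) = 7*t*x:
  f_t(t,x)  = 7*x
  f_x(t,x)  = 7*t
  f_xx(t,x) = 0
Assemble drift = f_t + (1/2) f_xx = 7*x and diffusion = f_x = 7*t. Substituting x = B_t:
  d(7*B_t*t) = (7*B_t) dt + (7*t) dB_t.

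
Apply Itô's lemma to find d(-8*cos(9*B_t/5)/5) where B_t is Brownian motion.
d(-8*cos(9*B_t/5)/5) = (324*cos(9*B_t/5)/125) dt + (72*sin(9*B_t/5)/25) dB_t

Itô's formula for f(B_t) gives d f(B_t) = f'(B_t) dB_t + (1/2) f''(B_t) dt. Compute derivatives of f(x) = -8*cos(9*x/5)/5:
  f'(x)  = 72*sin(9*x/5)/25
  f''(x) = 648*cos(9*x/5)/125
Substitute x = B_t and multiply the f'' term by 1/2:
  drift     = (1/2) * (648*cos(9*x/5)/125) evaluated at B_t = 324*cos(9*B_t/5)/125
  diffusion = (72*sin(9*x/5)/25) evaluated at B_t = 72*sin(9*B_t/5)/25
Therefore d(-8*cos(9*B_t/5)/5) = (324*cos(9*B_t/5)/125) dt + (72*sin(9*B_t/5)/25) dB_t.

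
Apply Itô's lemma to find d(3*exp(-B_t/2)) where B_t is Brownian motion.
d(3*exp(-B_t/2)) = (3*exp(-B_t/2)/8) dt + (-3*exp(-B_t/2)/2) dB_t

Itô's formula for f(B_t) gives d f(B_t) = f'(B_t) dB_t + (1/2) f''(B_t) dt. Compute derivatives of f(x) = 3*exp(-x/2):
  f'(x)  = -3*exp(-x/2)/2
  f''(x) = 3*exp(-x/2)/4
Substitute x = B_t and multiply the f'' term by 1/2:
  drift     = (1/2) * (3*exp(-x/2)/4) evaluated at B_t = 3*exp(-B_t/2)/8
  diffusion = (-3*exp(-x/2)/2) evaluated at B_t = -3*exp(-B_t/2)/2
Therefore d(3*exp(-B_t/2)) = (3*exp(-B_t/2)/8) dt + (-3*exp(-B_t/2)/2) dB_t.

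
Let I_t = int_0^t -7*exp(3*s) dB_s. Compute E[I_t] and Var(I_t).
E[I_t] = 0; Var(I_t) = 49*exp(6*t)/6 - 49/6

The Itô integral of a deterministic integrand f(s) has mean 0 because each increment f(s) * (B_{s+ds} - B_s) has mean 0. By the Itô isometry:
  Var( int_0^t f(s) dB_s ) = E[ (int_0^t f(s) dB_s)^2 ] = int_0^t f(s)^2 ds.
Here f(s) = -7*exp(3*s), so f(s)^2 = 49*exp(6*s). Integrate:
  int_0^t (49*exp(6*s)) ds = 49*exp(6*t)/6 - 49/6.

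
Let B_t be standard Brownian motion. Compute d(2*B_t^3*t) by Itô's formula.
d(2*B_t^3*t) = (2*B_t*(B_t^2 + 3*t)) dt + (6*B_t^2*t) dB_t

Itô's formula for f(t, x): d f(t, B_t) = (f_t + (1/2) f_xx) dt + f_x dB_t. Compute partials of f(t, x) = 2*t*x^3:
  f_t(t,x)  = 2*x^3
  f_x(t,x)  = 6*t*x^2
  f_xx(t,x) = 12*t*x
Assemble drift = f_t + (1/2) f_xx = 2*x*(3*t + x^2) and diffusion = f_x = 6*t*x^2. Substituting x = B_t:
  d(2*B_t^3*t) = (2*B_t*(B_t^2 + 3*t)) dt + (6*B_t^2*t) dB_t.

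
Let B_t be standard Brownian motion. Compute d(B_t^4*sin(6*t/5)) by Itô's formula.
d(B_t^4*sin(6*t/5)) = (6*B_t^2*(B_t^2*cos(6*t/5) + 5*sin(6*t/5))/5) dt + (4*B_t^3*sin(6*t/5)) dB_t

Itô's formula for f(t, x): d f(t, B_t) = (f_t + (1/2) f_xx) dt + f_x dB_t. Compute partials of f(t, x) = x^4*sin(6*t/5):
  f_t(t,x)  = 6*x^4*cos(6*t/5)/5
  f_x(t,x)  = 4*x^3*sin(6*t/5)
  f_xx(t,x) = 12*x^2*sin(6*t/5)
Assemble drift = f_t + (1/2) f_xx = 6*x^2*(x^2*cos(6*t/5) + 5*sin(6*t/5))/5 and diffusion = f_x = 4*x^3*sin(6*t/5). Substituting x = B_t:
  d(B_t^4*sin(6*t/5)) = (6*B_t^2*(B_t^2*cos(6*t/5) + 5*sin(6*t/5))/5) dt + (4*B_t^3*sin(6*t/5)) dB_t.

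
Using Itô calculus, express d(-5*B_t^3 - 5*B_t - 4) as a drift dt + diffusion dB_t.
d(-5*B_t^3 - 5*B_t - 4) = (-15*B_t) dt + (-15*B_t^2 - 5) dB_t

Itô's formula for f(B_t) gives d f(B_t) = f'(B_t) dB_t + (1/2) f''(B_t) dt. Compute derivatives of f(x) = -5*x^3 - 5*x - 4:
  f'(x)  = -15*x^2 - 5
  f''(x) = -30*x
Substitute x = B_t and multiply the f'' term by 1/2:
  drift     = (1/2) * (-30*x) evaluated at B_t = -15*B_t
  diffusion = (-15*x^2 - 5) evaluated at B_t = -15*B_t^2 - 5
Therefore d(-5*B_t^3 - 5*B_t - 4) = (-15*B_t) dt + (-15*B_t^2 - 5) dB_t.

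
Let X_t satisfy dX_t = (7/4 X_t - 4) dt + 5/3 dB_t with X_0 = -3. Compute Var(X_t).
Var(X_t) = 50*exp(7*t/2)/63 - 50/63

The variance V(t) = Var(X_t) satisfies V'(t) = 2 a V(t) + c^2 with V(0) = 0 (drift coefficient is linear in X, diffusion is constant). With a = 7/4, c = 5/3, the solution is
  V(t) = (c^2 / (2 a)) * (exp(2 a t) - 1)
       = ((5/3)^2 / (2*(7/4))) * (exp((7/2) t) - 1)
       = 50*exp(7*t/2)/63 - 50/63.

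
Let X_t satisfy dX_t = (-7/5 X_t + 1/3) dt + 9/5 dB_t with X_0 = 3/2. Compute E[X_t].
E[X_t] = 5/21 + 53*exp(-7*t/5)/42

Taking expectations and using E[dB_t] = 0, the mean m(t) = E[X_t] satisfies the ODE m'(t) = a m(t) + b with m(0) = x_0. With a = -7/5, b = 1/3, x_0 = 3/2, the solution is
  m(t) = x_0 * exp(a t) + (b/a) * (exp(a t) - 1)
       = (3/2) * exp((-7/5) t) + ((1/3)/(-7/5)) * (exp((-7/5) t) - 1)
       = 5/21 + 53*exp(-7*t/5)/42.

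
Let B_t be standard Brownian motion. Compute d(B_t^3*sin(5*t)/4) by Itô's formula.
d(B_t^3*sin(5*t)/4) = (B_t*(5*B_t^2*cos(5*t) + 3*sin(5*t))/4) dt + (3*B_t^2*sin(5*t)/4) dB_t

Itô's formula for f(t, x): d f(t, B_t) = (f_t + (1/2) f_xx) dt + f_x dB_t. Compute partials of f(t, x) = x^3*sin(5*t)/4:
  f_t(t,x)  = 5*x^3*cos(5*t)/4
  f_x(t,x)  = 3*x^2*sin(5*t)/4
  f_xx(t,x) = 3*x*sin(5*t)/2
Assemble drift = f_t + (1/2) f_xx = x*(5*x^2*cos(5*t) + 3*sin(5*t))/4 and diffusion = f_x = 3*x^2*sin(5*t)/4. Substituting x = B_t:
  d(B_t^3*sin(5*t)/4) = (B_t*(5*B_t^2*cos(5*t) + 3*sin(5*t))/4) dt + (3*B_t^2*sin(5*t)/4) dB_t.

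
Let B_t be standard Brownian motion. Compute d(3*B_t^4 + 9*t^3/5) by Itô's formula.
d(3*B_t^4 + 9*t^3/5) = (18*B_t^2 + 27*t^2/5) dt + (12*B_t^3) dB_t

Itô's formula for f(t, x): d f(t, B_t) = (f_t + (1/2) f_xx) dt + f_x dB_t. Compute partials of f(t, x) = 9*t^3/5 + 3*x^4:
  f_t(t,x)  = 27*t^2/5
  f_x(t,x)  = 12*x^3
  f_xx(t,x) = 36*x^2
Assemble drift = f_t + (1/2) f_xx = 27*t^2/5 + 18*x^2 and diffusion = f_x = 12*x^3. Substituting x = B_t:
  d(3*B_t^4 + 9*t^3/5) = (18*B_t^2 + 27*t^2/5) dt + (12*B_t^3) dB_t.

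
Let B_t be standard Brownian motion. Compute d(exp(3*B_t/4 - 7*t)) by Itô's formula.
d(exp(3*B_t/4 - 7*t)) = (-215*exp(3*B_t/4 - 7*t)/32) dt + (3*exp(3*B_t/4 - 7*t)/4) dB_t

Itô's formula for f(t, x): d f(t, B_t) = (f_t + (1/2) f_xx) dt + f_x dB_t. Compute partials of f(t, x) = exp(-7*t + 3*x/4):
  f_t(t,x)  = -7*exp(-7*t + 3*x/4)
  f_x(t,x)  = 3*exp(-7*t + 3*x/4)/4
  f_xx(t,x) = 9*exp(-7*t + 3*x/4)/16
Assemble drift = f_t + (1/2) f_xx = -215*exp(-7*t + 3*x/4)/32 and diffusion = f_x = 3*exp(-7*t + 3*x/4)/4. Substituting x = B_t:
  d(exp(3*B_t/4 - 7*t)) = (-215*exp(3*B_t/4 - 7*t)/32) dt + (3*exp(3*B_t/4 - 7*t)/4) dB_t.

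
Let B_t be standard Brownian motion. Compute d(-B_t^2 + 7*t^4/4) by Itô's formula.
d(-B_t^2 + 7*t^4/4) = (7*t^3 - 1) dt + (-2*B_t) dB_t

Itô's formula for f(t, x): d f(t, B_t) = (f_t + (1/2) f_xx) dt + f_x dB_t. Compute partials of f(t, x) = 7*t^4/4 - x^2:
  f_t(t,x)  = 7*t^3
  f_x(t,x)  = -2*x
  f_xx(t,x) = -2
Assemble drift = f_t + (1/2) f_xx = 7*t^3 - 1 and diffusion = f_x = -2*x. Substituting x = B_t:
  d(-B_t^2 + 7*t^4/4) = (7*t^3 - 1) dt + (-2*B_t) dB_t.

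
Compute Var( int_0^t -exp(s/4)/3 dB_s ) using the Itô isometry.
Var = 2*exp(t/2)/9 - 2/9

The Itô integral of a deterministic integrand f(s) has mean 0 because each increment f(s) * (B_{s+ds} - B_s) has mean 0. By the Itô isometry:
  Var( int_0^t f(s) dB_s ) = E[ (int_0^t f(s) dB_s)^2 ] = int_0^t f(s)^2 ds.
Here f(s) = -exp(s/4)/3, so f(s)^2 = exp(s/2)/9. Integrate:
  int_0^t (exp(s/2)/9) ds = 2*exp(t/2)/9 - 2/9.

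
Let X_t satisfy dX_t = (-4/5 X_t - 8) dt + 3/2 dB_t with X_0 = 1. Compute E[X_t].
E[X_t] = -10 + 11*exp(-4*t/5)

Taking expectations and using E[dB_t] = 0, the mean m(t) = E[X_t] satisfies the ODE m'(t) = a m(t) + b with m(0) = x_0. With a = -4/5, b = -8, x_0 = 1, the solution is
  m(t) = x_0 * exp(a t) + (b/a) * (exp(a t) - 1)
       = 1 * exp((-4/5) t) + ((-8)/(-4/5)) * (exp((-4/5) t) - 1)
       = -10 + 11*exp(-4*t/5).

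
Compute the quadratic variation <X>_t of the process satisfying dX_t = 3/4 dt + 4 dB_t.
<X>_t = 16*t

For an Itô process dX_t = a(t) dt + b(t) dB_t, the quadratic variation is <X>_t = int_0^t b(s)^2 ds (the drift term does not contribute). Here b(s) = 4, so
  b(s)^2 = 16.
Integrating from 0 to t:
  <X>_t = int_0^t (16) ds = 16*t.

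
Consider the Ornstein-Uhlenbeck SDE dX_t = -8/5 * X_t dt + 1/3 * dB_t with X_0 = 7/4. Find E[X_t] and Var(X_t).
E[X_t] = 7*exp(-8*t/5)/4; Var(X_t) = 5/144 - 5*exp(-16*t/5)/144

The OU SDE dX = -theta X dt + sigma dB admits the integrating factor exp(theta t): d(exp(theta t) X_t) = sigma exp(theta t) dB_t. Integrating from 0 to t:
  X_t = x_0 * exp(-theta t) + sigma * int_0^t exp(-theta (t-s)) dB_s.
The Itô integral has mean 0 and (by the Itô isometry) variance sigma^2 * int_0^t exp(-2 theta (t - s)) ds = sigma^2 * (1 - exp(-2 theta t)) / (2 theta).
With theta = 8/5, sigma = 1/3, x_0 = 7/4:
  E[X_t] = 7/4 * exp(-8/5 t) = 7*exp(-8*t/5)/4
  Var(X_t) = (1/3)^2 * (1 - exp(-2*8/5 t)) / (2 * 8/5) = 5/144 - 5*exp(-16*t/5)/144.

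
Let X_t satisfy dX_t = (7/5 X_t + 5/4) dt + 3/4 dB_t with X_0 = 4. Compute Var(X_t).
Var(X_t) = 45*exp(14*t/5)/224 - 45/224

The variance V(t) = Var(X_t) satisfies V'(t) = 2 a V(t) + c^2 with V(0) = 0 (drift coefficient is linear in X, diffusion is constant). With a = 7/5, c = 3/4, the solution is
  V(t) = (c^2 / (2 a)) * (exp(2 a t) - 1)
       = ((3/4)^2 / (2*(7/5))) * (exp((14/5) t) - 1)
       = 45*exp(14*t/5)/224 - 45/224.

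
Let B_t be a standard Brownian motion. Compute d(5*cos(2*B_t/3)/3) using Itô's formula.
d(5*cos(2*B_t/3)/3) = (-10*cos(2*B_t/3)/27) dt + (-10*sin(2*B_t/3)/9) dB_t

Itô's formula for f(B_t) gives d f(B_t) = f'(B_t) dB_t + (1/2) f''(B_t) dt. Compute derivatives of f(x) = 5*cos(2*x/3)/3:
  f'(x)  = -10*sin(2*x/3)/9
  f''(x) = -20*cos(2*x/3)/27
Substitute x = B_t and multiply the f'' term by 1/2:
  drift     = (1/2) * (-20*cos(2*x/3)/27) evaluated at B_t = -10*cos(2*B_t/3)/27
  diffusion = (-10*sin(2*x/3)/9) evaluated at B_t = -10*sin(2*B_t/3)/9
Therefore d(5*cos(2*B_t/3)/3) = (-10*cos(2*B_t/3)/27) dt + (-10*sin(2*B_t/3)/9) dB_t.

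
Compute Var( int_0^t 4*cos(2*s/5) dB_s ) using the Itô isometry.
Var = 8*t + 10*sin(4*t/5)

The Itô integral of a deterministic integrand f(s) has mean 0 because each increment f(s) * (B_{s+ds} - B_s) has mean 0. By the Itô isometry:
  Var( int_0^t f(s) dB_s ) = E[ (int_0^t f(s) dB_s)^2 ] = int_0^t f(s)^2 ds.
Here f(s) = 4*cos(2*s/5), so f(s)^2 = 16*cos(2*s/5)^2. Integrate:
  int_0^t (16*cos(2*s/5)^2) ds = 8*t + 10*sin(4*t/5).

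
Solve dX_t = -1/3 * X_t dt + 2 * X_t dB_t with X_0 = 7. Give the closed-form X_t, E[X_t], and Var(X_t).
X_t = 7 * exp((-7/3) t + (2) B_t); E[X_t] = 7*exp(-t/3); Var(X_t) = (49*exp(4*t) - 49)*exp(-2*t/3)

For GBM dX = mu X dt + sigma X dB with X_0 = x_0, apply Itô to Y = log X: dY = (mu - sigma^2/2) dt + sigma dB, so Y_t = log(x_0) + (mu - sigma^2/2) t + sigma B_t and hence X_t = x_0 * exp((mu - sigma^2/2) t + sigma B_t).
With mu = -1/3, sigma = 2, x_0 = 7, this gives:
  X_t = 7 * exp((-7/3) * t + (2) * B_t).
Since sigma*B_t ~ Normal(0, sigma^2 t), E[exp(sigma*B_t)] = exp(sigma^2 t / 2); so E[X_t] = x_0 * exp((mu - sigma^2/2) t) * exp(sigma^2 t / 2) = x_0 * exp(mu t) = 7*exp(-t/3).
Var(X_t) = E[X_t^2] - (E[X_t])^2 = x_0^2 * exp(2 mu t) * (exp(sigma^2 t) - 1) = (49*exp(4*t) - 49)*exp(-2*t/3).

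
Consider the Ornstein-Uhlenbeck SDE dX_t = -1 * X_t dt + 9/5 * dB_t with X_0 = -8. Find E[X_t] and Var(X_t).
E[X_t] = -8*exp(-t); Var(X_t) = 81/50 - 81*exp(-2*t)/50

The OU SDE dX = -theta X dt + sigma dB admits the integrating factor exp(theta t): d(exp(theta t) X_t) = sigma exp(theta t) dB_t. Integrating from 0 to t:
  X_t = x_0 * exp(-theta t) + sigma * int_0^t exp(-theta (t-s)) dB_s.
The Itô integral has mean 0 and (by the Itô isometry) variance sigma^2 * int_0^t exp(-2 theta (t - s)) ds = sigma^2 * (1 - exp(-2 theta t)) / (2 theta).
With theta = 1, sigma = 9/5, x_0 = -8:
  E[X_t] = -8 * exp(-1 t) = -8*exp(-t)
  Var(X_t) = (9/5)^2 * (1 - exp(-2*1 t)) / (2 * 1) = 81/50 - 81*exp(-2*t)/50.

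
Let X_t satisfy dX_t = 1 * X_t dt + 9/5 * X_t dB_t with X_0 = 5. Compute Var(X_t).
Var(X_t) = 25*(exp(81*t/25) - 1)*exp(2*t)

For GBM dX = mu X dt + sigma X dB with X_0 = x_0, apply Itô to Y = log X: dY = (mu - sigma^2/2) dt + sigma dB, so Y_t = log(x_0) + (mu - sigma^2/2) t + sigma B_t and hence X_t = x_0 * exp((mu - sigma^2/2) t + sigma B_t).
With mu = 1, sigma = 9/5, x_0 = 5, this gives:
  X_t = 5 * exp((-31/50) * t + (9/5) * B_t).
Since sigma*B_t ~ Normal(0, sigma^2 t), E[exp(sigma*B_t)] = exp(sigma^2 t / 2); so E[X_t] = x_0 * exp((mu - sigma^2/2) t) * exp(sigma^2 t / 2) = x_0 * exp(mu t) = 5*exp(t).
Var(X_t) = E[X_t^2] - (E[X_t])^2 = x_0^2 * exp(2 mu t) * (exp(sigma^2 t) - 1) = 25*(exp(81*t/25) - 1)*exp(2*t).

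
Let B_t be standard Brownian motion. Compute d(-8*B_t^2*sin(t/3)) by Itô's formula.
d(-8*B_t^2*sin(t/3)) = (-8*B_t^2*cos(t/3)/3 - 8*sin(t/3)) dt + (-16*B_t*sin(t/3)) dB_t

Itô's formula for f(t, x): d f(t, B_t) = (f_t + (1/2) f_xx) dt + f_x dB_t. Compute partials of f(t, x) = -8*x^2*sin(t/3):
  f_t(t,x)  = -8*x^2*cos(t/3)/3
  f_x(t,x)  = -16*x*sin(t/3)
  f_xx(t,x) = -16*sin(t/3)
Assemble drift = f_t + (1/2) f_xx = -8*x^2*cos(t/3)/3 - 8*sin(t/3) and diffusion = f_x = -16*x*sin(t/3). Substituting x = B_t:
  d(-8*B_t^2*sin(t/3)) = (-8*B_t^2*cos(t/3)/3 - 8*sin(t/3)) dt + (-16*B_t*sin(t/3)) dB_t.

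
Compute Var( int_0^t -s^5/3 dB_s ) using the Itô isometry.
Var = t^11/99

The Itô integral of a deterministic integrand f(s) has mean 0 because each increment f(s) * (B_{s+ds} - B_s) has mean 0. By the Itô isometry:
  Var( int_0^t f(s) dB_s ) = E[ (int_0^t f(s) dB_s)^2 ] = int_0^t f(s)^2 ds.
Here f(s) = -s^5/3, so f(s)^2 = s^10/9. Integrate:
  int_0^t (s^10/9) ds = t^11/99.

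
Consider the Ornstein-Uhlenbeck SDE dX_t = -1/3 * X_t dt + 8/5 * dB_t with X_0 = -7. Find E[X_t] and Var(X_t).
E[X_t] = -7*exp(-t/3); Var(X_t) = 96/25 - 96*exp(-2*t/3)/25

The OU SDE dX = -theta X dt + sigma dB admits the integrating factor exp(theta t): d(exp(theta t) X_t) = sigma exp(theta t) dB_t. Integrating from 0 to t:
  X_t = x_0 * exp(-theta t) + sigma * int_0^t exp(-theta (t-s)) dB_s.
The Itô integral has mean 0 and (by the Itô isometry) variance sigma^2 * int_0^t exp(-2 theta (t - s)) ds = sigma^2 * (1 - exp(-2 theta t)) / (2 theta).
With theta = 1/3, sigma = 8/5, x_0 = -7:
  E[X_t] = -7 * exp(-1/3 t) = -7*exp(-t/3)
  Var(X_t) = (8/5)^2 * (1 - exp(-2*1/3 t)) / (2 * 1/3) = 96/25 - 96*exp(-2*t/3)/25.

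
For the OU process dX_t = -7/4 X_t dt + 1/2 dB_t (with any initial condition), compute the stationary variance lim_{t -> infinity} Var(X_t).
lim Var(X_t) = 1/14

The OU SDE dX = -theta X dt + sigma dB admits the integrating factor exp(theta t): d(exp(theta t) X_t) = sigma exp(theta t) dB_t. Integrating from 0 to t gives X_t = x_0 * exp(-theta t) + sigma * int_0^t exp(-theta (t-s)) dB_s for any initial x_0. The Itô integral has variance (by the Itô isometry) sigma^2 * int_0^t exp(-2 theta (t - s)) ds = sigma^2 * (1 - exp(-2 theta t)) / (2 theta), independent of x_0.
With theta = 7/4, sigma = 1/2:
  Var(X_t) = (1/2)^2 * (1 - exp(-2*7/4 t)) / (2 * 7/4) = 1/14 - exp(-7*t/2)/14.
As t -> infinity, exp(-2*7/4 t) -> 0, so the stationary variance is sigma^2 / (2 theta) = 1/14.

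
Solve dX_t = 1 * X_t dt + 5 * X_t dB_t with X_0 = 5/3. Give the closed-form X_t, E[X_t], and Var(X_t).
X_t = 5/3 * exp((-23/2) t + (5) B_t); E[X_t] = 5*exp(t)/3; Var(X_t) = 25*(exp(25*t) - 1)*exp(2*t)/9

For GBM dX = mu X dt + sigma X dB with X_0 = x_0, apply Itô to Y = log X: dY = (mu - sigma^2/2) dt + sigma dB, so Y_t = log(x_0) + (mu - sigma^2/2) t + sigma B_t and hence X_t = x_0 * exp((mu - sigma^2/2) t + sigma B_t).
With mu = 1, sigma = 5, x_0 = 5/3, this gives:
  X_t = 5/3 * exp((-23/2) * t + (5) * B_t).
Since sigma*B_t ~ Normal(0, sigma^2 t), E[exp(sigma*B_t)] = exp(sigma^2 t / 2); so E[X_t] = x_0 * exp((mu - sigma^2/2) t) * exp(sigma^2 t / 2) = x_0 * exp(mu t) = 5*exp(t)/3.
Var(X_t) = E[X_t^2] - (E[X_t])^2 = x_0^2 * exp(2 mu t) * (exp(sigma^2 t) - 1) = 25*(exp(25*t) - 1)*exp(2*t)/9.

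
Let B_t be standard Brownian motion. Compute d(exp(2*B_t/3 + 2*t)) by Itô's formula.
d(exp(2*B_t/3 + 2*t)) = (20*exp(2*B_t/3 + 2*t)/9) dt + (2*exp(2*B_t/3 + 2*t)/3) dB_t

Itô's formula for f(t, x): d f(t, B_t) = (f_t + (1/2) f_xx) dt + f_x dB_t. Compute partials of f(t, x) = exp(2*t + 2*x/3):
  f_t(t,x)  = 2*exp(2*t + 2*x/3)
  f_x(t,x)  = 2*exp(2*t + 2*x/3)/3
  f_xx(t,x) = 4*exp(2*t + 2*x/3)/9
Assemble drift = f_t + (1/2) f_xx = 20*exp(2*t + 2*x/3)/9 and diffusion = f_x = 2*exp(2*t + 2*x/3)/3. Substituting x = B_t:
  d(exp(2*B_t/3 + 2*t)) = (20*exp(2*B_t/3 + 2*t)/9) dt + (2*exp(2*B_t/3 + 2*t)/3) dB_t.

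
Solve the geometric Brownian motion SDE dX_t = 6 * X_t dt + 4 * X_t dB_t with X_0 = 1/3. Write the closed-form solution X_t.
X_t = 1/3 * exp((-2) * t + (4) * B_t)

For GBM dX = mu X dt + sigma X dB with X_0 = x_0, apply Itô to Y = log X: dY = (mu - sigma^2/2) dt + sigma dB, so Y_t = log(x_0) + (mu - sigma^2/2) t + sigma B_t and hence X_t = x_0 * exp((mu - sigma^2/2) t + sigma B_t).
With mu = 6, sigma = 4, x_0 = 1/3, this gives:
  X_t = 1/3 * exp((-2) * t + (4) * B_t).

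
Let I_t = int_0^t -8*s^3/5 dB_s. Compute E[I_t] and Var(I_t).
E[I_t] = 0; Var(I_t) = 64*t^7/175

The Itô integral of a deterministic integrand f(s) has mean 0 because each increment f(s) * (B_{s+ds} - B_s) has mean 0. By the Itô isometry:
  Var( int_0^t f(s) dB_s ) = E[ (int_0^t f(s) dB_s)^2 ] = int_0^t f(s)^2 ds.
Here f(s) = -8*s^3/5, so f(s)^2 = 64*s^6/25. Integrate:
  int_0^t (64*s^6/25) ds = 64*t^7/175.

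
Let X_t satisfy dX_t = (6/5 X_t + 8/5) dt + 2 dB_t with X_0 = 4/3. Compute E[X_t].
E[X_t] = 8*exp(6*t/5)/3 - 4/3

Taking expectations and using E[dB_t] = 0, the mean m(t) = E[X_t] satisfies the ODE m'(t) = a m(t) + b with m(0) = x_0. With a = 6/5, b = 8/5, x_0 = 4/3, the solution is
  m(t) = x_0 * exp(a t) + (b/a) * (exp(a t) - 1)
       = (4/3) * exp((6/5) t) + ((8/5)/(6/5)) * (exp((6/5) t) - 1)
       = 8*exp(6*t/5)/3 - 4/3.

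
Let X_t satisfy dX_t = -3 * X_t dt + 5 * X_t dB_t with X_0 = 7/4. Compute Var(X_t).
Var(X_t) = (49*exp(25*t) - 49)*exp(-6*t)/16

For GBM dX = mu X dt + sigma X dB with X_0 = x_0, apply Itô to Y = log X: dY = (mu - sigma^2/2) dt + sigma dB, so Y_t = log(x_0) + (mu - sigma^2/2) t + sigma B_t and hence X_t = x_0 * exp((mu - sigma^2/2) t + sigma B_t).
With mu = -3, sigma = 5, x_0 = 7/4, this gives:
  X_t = 7/4 * exp((-31/2) * t + (5) * B_t).
Since sigma*B_t ~ Normal(0, sigma^2 t), E[exp(sigma*B_t)] = exp(sigma^2 t / 2); so E[X_t] = x_0 * exp((mu - sigma^2/2) t) * exp(sigma^2 t / 2) = x_0 * exp(mu t) = 7*exp(-3*t)/4.
Var(X_t) = E[X_t^2] - (E[X_t])^2 = x_0^2 * exp(2 mu t) * (exp(sigma^2 t) - 1) = (49*exp(25*t) - 49)*exp(-6*t)/16.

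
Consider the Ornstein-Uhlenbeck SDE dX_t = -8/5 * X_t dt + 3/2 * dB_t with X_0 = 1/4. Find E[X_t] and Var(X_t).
E[X_t] = exp(-8*t/5)/4; Var(X_t) = 45/64 - 45*exp(-16*t/5)/64

The OU SDE dX = -theta X dt + sigma dB admits the integrating factor exp(theta t): d(exp(theta t) X_t) = sigma exp(theta t) dB_t. Integrating from 0 to t:
  X_t = x_0 * exp(-theta t) + sigma * int_0^t exp(-theta (t-s)) dB_s.
The Itô integral has mean 0 and (by the Itô isometry) variance sigma^2 * int_0^t exp(-2 theta (t - s)) ds = sigma^2 * (1 - exp(-2 theta t)) / (2 theta).
With theta = 8/5, sigma = 3/2, x_0 = 1/4:
  E[X_t] = 1/4 * exp(-8/5 t) = exp(-8*t/5)/4
  Var(X_t) = (3/2)^2 * (1 - exp(-2*8/5 t)) / (2 * 8/5) = 45/64 - 45*exp(-16*t/5)/64.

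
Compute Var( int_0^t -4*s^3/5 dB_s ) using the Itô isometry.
Var = 16*t^7/175

The Itô integral of a deterministic integrand f(s) has mean 0 because each increment f(s) * (B_{s+ds} - B_s) has mean 0. By the Itô isometry:
  Var( int_0^t f(s) dB_s ) = E[ (int_0^t f(s) dB_s)^2 ] = int_0^t f(s)^2 ds.
Here f(s) = -4*s^3/5, so f(s)^2 = 16*s^6/25. Integrate:
  int_0^t (16*s^6/25) ds = 16*t^7/175.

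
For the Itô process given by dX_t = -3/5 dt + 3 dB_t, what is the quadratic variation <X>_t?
<X>_t = 9*t

For an Itô process dX_t = a(t) dt + b(t) dB_t, the quadratic variation is <X>_t = int_0^t b(s)^2 ds (the drift term does not contribute). Here b(s) = 3, so
  b(s)^2 = 9.
Integrating from 0 to t:
  <X>_t = int_0^t (9) ds = 9*t.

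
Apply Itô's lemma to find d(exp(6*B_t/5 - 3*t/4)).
d(exp(6*B_t/5 - 3*t/4)) = (-3*exp(6*B_t/5 - 3*t/4)/100) dt + (6*exp(6*B_t/5 - 3*t/4)/5) dB_t

Itô's formula for f(t, x): d f(t, B_t) = (f_t + (1/2) f_xx) dt + f_x dB_t. Compute partials of f(t, x) = exp(-3*t/4 + 6*x/5):
  f_t(t,x)  = -3*exp(-3*t/4 + 6*x/5)/4
  f_x(t,x)  = 6*exp(-3*t/4 + 6*x/5)/5
  f_xx(t,x) = 36*exp(-3*t/4 + 6*x/5)/25
Assemble drift = f_t + (1/2) f_xx = -3*exp(-3*t/4 + 6*x/5)/100 and diffusion = f_x = 6*exp(-3*t/4 + 6*x/5)/5. Substituting x = B_t:
  d(exp(6*B_t/5 - 3*t/4)) = (-3*exp(6*B_t/5 - 3*t/4)/100) dt + (6*exp(6*B_t/5 - 3*t/4)/5) dB_t.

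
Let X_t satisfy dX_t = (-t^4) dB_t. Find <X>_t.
<X>_t = t^9/9

For an Itô process dX_t = a(t) dt + b(t) dB_t, the quadratic variation is <X>_t = int_0^t b(s)^2 ds (the drift term does not contribute). Here b(s) = -s^4, so
  b(s)^2 = s^8.
Integrating from 0 to t:
  <X>_t = int_0^t (s^8) ds = t^9/9.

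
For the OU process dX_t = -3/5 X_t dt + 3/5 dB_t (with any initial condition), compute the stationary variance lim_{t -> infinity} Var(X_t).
lim Var(X_t) = 3/10

The OU SDE dX = -theta X dt + sigma dB admits the integrating factor exp(theta t): d(exp(theta t) X_t) = sigma exp(theta t) dB_t. Integrating from 0 to t gives X_t = x_0 * exp(-theta t) + sigma * int_0^t exp(-theta (t-s)) dB_s for any initial x_0. The Itô integral has variance (by the Itô isometry) sigma^2 * int_0^t exp(-2 theta (t - s)) ds = sigma^2 * (1 - exp(-2 theta t)) / (2 theta), independent of x_0.
With theta = 3/5, sigma = 3/5:
  Var(X_t) = (3/5)^2 * (1 - exp(-2*3/5 t)) / (2 * 3/5) = 3/10 - 3*exp(-6*t/5)/10.
As t -> infinity, exp(-2*3/5 t) -> 0, so the stationary variance is sigma^2 / (2 theta) = 3/10.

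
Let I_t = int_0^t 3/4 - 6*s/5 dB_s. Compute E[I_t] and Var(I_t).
E[I_t] = 0; Var(I_t) = 3*t*(64*t^2 - 120*t + 75)/400

The Itô integral of a deterministic integrand f(s) has mean 0 because each increment f(s) * (B_{s+ds} - B_s) has mean 0. By the Itô isometry:
  Var( int_0^t f(s) dB_s ) = E[ (int_0^t f(s) dB_s)^2 ] = int_0^t f(s)^2 ds.
Here f(s) = 3/4 - 6*s/5, so f(s)^2 = 9*(8*s - 5)^2/400. Integrate:
  int_0^t (9*(8*s - 5)^2/400) ds = 3*t*(64*t^2 - 120*t + 75)/400.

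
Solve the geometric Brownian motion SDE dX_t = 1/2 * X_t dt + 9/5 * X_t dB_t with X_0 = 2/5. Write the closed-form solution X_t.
X_t = 2/5 * exp((-28/25) * t + (9/5) * B_t)

For GBM dX = mu X dt + sigma X dB with X_0 = x_0, apply Itô to Y = log X: dY = (mu - sigma^2/2) dt + sigma dB, so Y_t = log(x_0) + (mu - sigma^2/2) t + sigma B_t and hence X_t = x_0 * exp((mu - sigma^2/2) t + sigma B_t).
With mu = 1/2, sigma = 9/5, x_0 = 2/5, this gives:
  X_t = 2/5 * exp((-28/25) * t + (9/5) * B_t).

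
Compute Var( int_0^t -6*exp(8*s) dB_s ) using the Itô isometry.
Var = 9*exp(16*t)/4 - 9/4

The Itô integral of a deterministic integrand f(s) has mean 0 because each increment f(s) * (B_{s+ds} - B_s) has mean 0. By the Itô isometry:
  Var( int_0^t f(s) dB_s ) = E[ (int_0^t f(s) dB_s)^2 ] = int_0^t f(s)^2 ds.
Here f(s) = -6*exp(8*s), so f(s)^2 = 36*exp(16*s). Integrate:
  int_0^t (36*exp(16*s)) ds = 9*exp(16*t)/4 - 9/4.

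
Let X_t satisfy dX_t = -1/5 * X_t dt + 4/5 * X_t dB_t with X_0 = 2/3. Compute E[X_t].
E[X_t] = 2*exp(-t/5)/3

For GBM dX = mu X dt + sigma X dB with X_0 = x_0, apply Itô to Y = log X: dY = (mu - sigma^2/2) dt + sigma dB, so Y_t = log(x_0) + (mu - sigma^2/2) t + sigma B_t and hence X_t = x_0 * exp((mu - sigma^2/2) t + sigma B_t).
With mu = -1/5, sigma = 4/5, x_0 = 2/3, this gives:
  X_t = 2/3 * exp((-13/25) * t + (4/5) * B_t).
Since sigma*B_t ~ Normal(0, sigma^2 t), E[exp(sigma*B_t)] = exp(sigma^2 t / 2); so E[X_t] = x_0 * exp((mu - sigma^2/2) t) * exp(sigma^2 t / 2) = x_0 * exp(mu t) = 2*exp(-t/5)/3.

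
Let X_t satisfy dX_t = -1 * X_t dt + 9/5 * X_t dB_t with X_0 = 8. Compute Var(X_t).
Var(X_t) = (64*exp(81*t/25) - 64)*exp(-2*t)

For GBM dX = mu X dt + sigma X dB with X_0 = x_0, apply Itô to Y = log X: dY = (mu - sigma^2/2) dt + sigma dB, so Y_t = log(x_0) + (mu - sigma^2/2) t + sigma B_t and hence X_t = x_0 * exp((mu - sigma^2/2) t + sigma B_t).
With mu = -1, sigma = 9/5, x_0 = 8, this gives:
  X_t = 8 * exp((-131/50) * t + (9/5) * B_t).
Since sigma*B_t ~ Normal(0, sigma^2 t), E[exp(sigma*B_t)] = exp(sigma^2 t / 2); so E[X_t] = x_0 * exp((mu - sigma^2/2) t) * exp(sigma^2 t / 2) = x_0 * exp(mu t) = 8*exp(-t).
Var(X_t) = E[X_t^2] - (E[X_t])^2 = x_0^2 * exp(2 mu t) * (exp(sigma^2 t) - 1) = (64*exp(81*t/25) - 64)*exp(-2*t).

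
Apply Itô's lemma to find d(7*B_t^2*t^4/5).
d(7*B_t^2*t^4/5) = (7*t^3*(4*B_t^2 + t)/5) dt + (14*B_t*t^4/5) dB_t

Itô's formula for f(t, x): d f(t, B_t) = (f_t + (1/2) f_xx) dt + f_x dB_t. Compute partials of f(t, x) = 7*t^4*x^2/5:
  f_t(t,x)  = 28*t^3*x^2/5
  f_x(t,x)  = 14*t^4*x/5
  f_xx(t,x) = 14*t^4/5
Assemble drift = f_t + (1/2) f_xx = 7*t^3*(t + 4*x^2)/5 and diffusion = f_x = 14*t^4*x/5. Substituting x = B_t:
  d(7*B_t^2*t^4/5) = (7*t^3*(4*B_t^2 + t)/5) dt + (14*B_t*t^4/5) dB_t.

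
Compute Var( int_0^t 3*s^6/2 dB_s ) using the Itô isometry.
Var = 9*t^13/52

The Itô integral of a deterministic integrand f(s) has mean 0 because each increment f(s) * (B_{s+ds} - B_s) has mean 0. By the Itô isometry:
  Var( int_0^t f(s) dB_s ) = E[ (int_0^t f(s) dB_s)^2 ] = int_0^t f(s)^2 ds.
Here f(s) = 3*s^6/2, so f(s)^2 = 9*s^12/4. Integrate:
  int_0^t (9*s^12/4) ds = 9*t^13/52.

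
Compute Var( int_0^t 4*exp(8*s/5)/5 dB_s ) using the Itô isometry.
Var = exp(16*t/5)/5 - 1/5

The Itô integral of a deterministic integrand f(s) has mean 0 because each increment f(s) * (B_{s+ds} - B_s) has mean 0. By the Itô isometry:
  Var( int_0^t f(s) dB_s ) = E[ (int_0^t f(s) dB_s)^2 ] = int_0^t f(s)^2 ds.
Here f(s) = 4*exp(8*s/5)/5, so f(s)^2 = 16*exp(16*s/5)/25. Integrate:
  int_0^t (16*exp(16*s/5)/25) ds = exp(16*t/5)/5 - 1/5.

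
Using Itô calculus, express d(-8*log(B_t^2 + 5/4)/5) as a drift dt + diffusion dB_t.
d(-8*log(B_t^2 + 5/4)/5) = (32*(4*B_t^2 - 5)/(5*(4*B_t^2 + 5)^2)) dt + (-64*B_t/(20*B_t^2 + 25)) dB_t

Itô's formula for f(B_t) gives d f(B_t) = f'(B_t) dB_t + (1/2) f''(B_t) dt. Compute derivatives of f(x) = -8*log(x^2 + 5/4)/5:
  f'(x)  = -64*x/(20*x^2 + 25)
  f''(x) = 64*(4*x^2 - 5)/(5*(4*x^2 + 5)^2)
Substitute x = B_t and multiply the f'' term by 1/2:
  drift     = (1/2) * (64*(4*x^2 - 5)/(5*(4*x^2 + 5)^2)) evaluated at B_t = 32*(4*B_t^2 - 5)/(5*(4*B_t^2 + 5)^2)
  diffusion = (-64*x/(20*x^2 + 25)) evaluated at B_t = -64*B_t/(20*B_t^2 + 25)
Therefore d(-8*log(B_t^2 + 5/4)/5) = (32*(4*B_t^2 - 5)/(5*(4*B_t^2 + 5)^2)) dt + (-64*B_t/(20*B_t^2 + 25)) dB_t.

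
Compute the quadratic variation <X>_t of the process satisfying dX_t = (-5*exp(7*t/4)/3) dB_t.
<X>_t = 50*exp(7*t/2)/63 - 50/63

For an Itô process dX_t = a(t) dt + b(t) dB_t, the quadratic variation is <X>_t = int_0^t b(s)^2 ds (the drift term does not contribute). Here b(s) = -5*exp(7*s/4)/3, so
  b(s)^2 = 25*exp(7*s/2)/9.
Integrating from 0 to t:
  <X>_t = int_0^t (25*exp(7*s/2)/9) ds = 50*exp(7*t/2)/63 - 50/63.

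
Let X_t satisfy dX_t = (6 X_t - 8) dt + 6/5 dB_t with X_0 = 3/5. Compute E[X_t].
E[X_t] = 4/3 - 11*exp(6*t)/15

Taking expectations and using E[dB_t] = 0, the mean m(t) = E[X_t] satisfies the ODE m'(t) = a m(t) + b with m(0) = x_0. With a = 6, b = -8, x_0 = 3/5, the solution is
  m(t) = x_0 * exp(a t) + (b/a) * (exp(a t) - 1)
       = (3/5) * exp(6 t) + ((-8)/6) * (exp(6 t) - 1)
       = 4/3 - 11*exp(6*t)/15.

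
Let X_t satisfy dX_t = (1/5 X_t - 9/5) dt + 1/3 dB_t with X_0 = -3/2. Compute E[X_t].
E[X_t] = 9 - 21*exp(t/5)/2

Taking expectations and using E[dB_t] = 0, the mean m(t) = E[X_t] satisfies the ODE m'(t) = a m(t) + b with m(0) = x_0. With a = 1/5, b = -9/5, x_0 = -3/2, the solution is
  m(t) = x_0 * exp(a t) + (b/a) * (exp(a t) - 1)
       = (-3/2) * exp((1/5) t) + ((-9/5)/(1/5)) * (exp((1/5) t) - 1)
       = 9 - 21*exp(t/5)/2.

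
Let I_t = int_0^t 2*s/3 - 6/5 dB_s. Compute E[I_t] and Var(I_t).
E[I_t] = 0; Var(I_t) = 4*t*(25*t^2 - 135*t + 243)/675

The Itô integral of a deterministic integrand f(s) has mean 0 because each increment f(s) * (B_{s+ds} - B_s) has mean 0. By the Itô isometry:
  Var( int_0^t f(s) dB_s ) = E[ (int_0^t f(s) dB_s)^2 ] = int_0^t f(s)^2 ds.
Here f(s) = 2*s/3 - 6/5, so f(s)^2 = 4*(5*s - 9)^2/225. Integrate:
  int_0^t (4*(5*s - 9)^2/225) ds = 4*t*(25*t^2 - 135*t + 243)/675.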